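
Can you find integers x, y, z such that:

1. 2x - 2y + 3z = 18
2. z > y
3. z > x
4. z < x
No

A contradictory subset is {z > x, z < x}. No integer assignment can satisfy these jointly:

  - z > x: bounds one variable relative to another variable
  - z < x: bounds one variable relative to another variable

Direct contradiction: z > x and x > z cannot both hold.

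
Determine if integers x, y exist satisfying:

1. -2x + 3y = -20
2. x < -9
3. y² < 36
No

The full constraint system is jointly infeasible over the integers. Each constraint and what it forces:

  - -2x + 3y = -20: is a linear equation tying the variables together
  - x < -9: bounds one variable relative to a constant
  - y² < 36: restricts y to |y| ≤ 5

Range argument: with x ∈ [−∞, -10], y ∈ [-5, 5], the left side of the equation is at least 5, but the right side is -20 < 5. No integer solution exists.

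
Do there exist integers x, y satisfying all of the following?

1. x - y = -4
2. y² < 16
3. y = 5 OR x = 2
No

The full constraint system is jointly infeasible over the integers. Each constraint and what it forces:

  - x - y = -4: is a linear equation tying the variables together
  - y² < 16: restricts y to |y| ≤ 3
  - y = 5 OR x = 2: forces a choice: either y = 5 or x = 2

Split on the disjunction (y = 5 OR x = 2):
  • If y = 5: this contradicts y² < 16, which requires |y| ≤ 3.
  • If x = 2: the equation forces y = 6, but y² < 16 requires |y| ≤ 3.
Both branches are infeasible, so the system has no integer solution.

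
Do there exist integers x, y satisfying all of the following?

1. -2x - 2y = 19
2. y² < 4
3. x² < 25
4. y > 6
No

Even the single constraint (-2x - 2y = 19) is infeasible over the integers.

  - -2x - 2y = 19: every term on the left is divisible by 2, so the LHS ≡ 0 (mod 2), but the RHS 19 is not — no integer solution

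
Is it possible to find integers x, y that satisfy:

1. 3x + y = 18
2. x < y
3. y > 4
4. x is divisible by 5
Yes

Take x = 0, y = 18. Substituting into each constraint:
  (1) 3(0) + 18 = 18 ✓
  (2) 0 < 18 ✓
  (3) 18 > 4 ✓
  (4) 0 = 5 × 0, remainder 0 ✓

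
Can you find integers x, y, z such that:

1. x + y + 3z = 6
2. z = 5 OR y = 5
Yes

Take x = 0, y = -9, z = 5. Substituting into each constraint:
  (1) 0 + (-9) + 3(5) = 6 ✓
  (2) z = 5, target 5 ✓ (first branch holds)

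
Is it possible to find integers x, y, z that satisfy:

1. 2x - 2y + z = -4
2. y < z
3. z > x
Yes

Take x = -3, y = -1, z = 0. Substituting into each constraint:
  (1) 2(-3) - 2(-1) + 0 = -4 ✓
  (2) -1 < 0 ✓
  (3) 0 > -3 ✓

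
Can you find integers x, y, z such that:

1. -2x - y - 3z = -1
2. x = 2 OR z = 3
Yes

Take x = 3, y = -14, z = 3. Substituting into each constraint:
  (1) -2(3) + 14 - 3(3) = -1 ✓
  (2) z = 3, target 3 ✓ (second branch holds)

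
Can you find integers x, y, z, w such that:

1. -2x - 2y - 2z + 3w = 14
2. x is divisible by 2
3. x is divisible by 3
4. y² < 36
Yes

Take x = 0, y = 0, z = 2, w = 6. Substituting into each constraint:
  (1) -2(0) - 2(0) - 2(2) + 3(6) = 14 ✓
  (2) 0 = 2 × 0, remainder 0 ✓
  (3) 0 = 3 × 0, remainder 0 ✓
  (4) y² = (0)² = 0, and 0 < 36 ✓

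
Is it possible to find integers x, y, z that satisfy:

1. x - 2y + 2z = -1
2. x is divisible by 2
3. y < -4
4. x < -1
No

A contradictory subset is {x - 2y + 2z = -1, x is divisible by 2}. No integer assignment can satisfy these jointly:

  - x - 2y + 2z = -1: is a linear equation tying the variables together
  - x is divisible by 2: restricts x to multiples of 2

Modular obstruction: writing x = 2x', every remaining term of the linear equation is divisible by 2, so the left side is ≡ 0 (mod 2); but the right side -1 ≡ 1 (mod 2). No integers can satisfy it.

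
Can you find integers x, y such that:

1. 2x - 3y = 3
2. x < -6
Yes

Take x = -9, y = -7. Substituting into each constraint:
  (1) 2(-9) - 3(-7) = 3 ✓
  (2) -9 < -6 ✓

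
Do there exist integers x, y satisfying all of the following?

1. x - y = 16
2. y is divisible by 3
Yes

Take x = 16, y = 0. Substituting into each constraint:
  (1) 16 + 0 = 16 ✓
  (2) 0 = 3 × 0, remainder 0 ✓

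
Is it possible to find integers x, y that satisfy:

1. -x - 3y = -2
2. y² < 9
Yes

Take x = 2, y = 0. Substituting into each constraint:
  (1) (-2) - 3(0) = -2 ✓
  (2) y² = (0)² = 0, and 0 < 9 ✓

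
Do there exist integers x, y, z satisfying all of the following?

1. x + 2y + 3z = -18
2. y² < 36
Yes

Take x = -18, y = 0, z = 0. Substituting into each constraint:
  (1) (-18) + 2(0) + 3(0) = -18 ✓
  (2) y² = (0)² = 0, and 0 < 36 ✓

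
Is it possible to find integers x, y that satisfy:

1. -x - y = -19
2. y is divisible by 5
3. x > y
Yes

Take x = 19, y = 0. Substituting into each constraint:
  (1) (-19) + 0 = -19 ✓
  (2) 0 = 5 × 0, remainder 0 ✓
  (3) 19 > 0 ✓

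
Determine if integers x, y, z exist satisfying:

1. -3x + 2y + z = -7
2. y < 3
Yes

Take x = 0, y = 0, z = -7. Substituting into each constraint:
  (1) -3(0) + 2(0) + (-7) = -7 ✓
  (2) 0 < 3 ✓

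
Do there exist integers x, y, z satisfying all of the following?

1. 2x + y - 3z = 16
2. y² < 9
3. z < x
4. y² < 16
Yes

Take x = -13, y = 0, z = -14. Substituting into each constraint:
  (1) 2(-13) + 0 - 3(-14) = 16 ✓
  (2) y² = (0)² = 0, and 0 < 9 ✓
  (3) -14 < -13 ✓
  (4) y² = (0)² = 0, and 0 < 16 ✓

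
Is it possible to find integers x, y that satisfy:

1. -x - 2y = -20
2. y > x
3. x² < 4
Yes

Take x = 0, y = 10. Substituting into each constraint:
  (1) 0 - 2(10) = -20 ✓
  (2) 10 > 0 ✓
  (3) x² = (0)² = 0, and 0 < 4 ✓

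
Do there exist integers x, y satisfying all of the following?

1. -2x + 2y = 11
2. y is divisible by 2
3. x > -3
No

Even the single constraint (-2x + 2y = 11) is infeasible over the integers.

  - -2x + 2y = 11: every term on the left is divisible by 2, so the LHS ≡ 0 (mod 2), but the RHS 11 is not — no integer solution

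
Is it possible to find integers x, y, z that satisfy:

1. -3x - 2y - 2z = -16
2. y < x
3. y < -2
Yes

Take x = 0, y = -3, z = 11. Substituting into each constraint:
  (1) -3(0) - 2(-3) - 2(11) = -16 ✓
  (2) -3 < 0 ✓
  (3) -3 < -2 ✓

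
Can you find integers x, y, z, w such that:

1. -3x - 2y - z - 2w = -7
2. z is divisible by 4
Yes

Take x = 1, y = 2, z = 0, w = 0. Substituting into each constraint:
  (1) -3(1) - 2(2) + 0 - 2(0) = -7 ✓
  (2) 0 = 4 × 0, remainder 0 ✓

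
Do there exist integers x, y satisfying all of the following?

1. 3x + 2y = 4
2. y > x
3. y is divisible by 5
Yes

Take x = -2, y = 5. Substituting into each constraint:
  (1) 3(-2) + 2(5) = 4 ✓
  (2) 5 > -2 ✓
  (3) 5 = 5 × 1, remainder 0 ✓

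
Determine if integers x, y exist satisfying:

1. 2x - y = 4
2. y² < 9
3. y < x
Yes

Take x = 3, y = 2. Substituting into each constraint:
  (1) 2(3) + (-2) = 4 ✓
  (2) y² = (2)² = 4, and 4 < 9 ✓
  (3) 2 < 3 ✓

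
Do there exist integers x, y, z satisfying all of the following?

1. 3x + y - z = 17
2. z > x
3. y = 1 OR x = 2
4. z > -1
Yes

Take x = 2, y = 14, z = 3. Substituting into each constraint:
  (1) 3(2) + 14 + (-3) = 17 ✓
  (2) 3 > 2 ✓
  (3) x = 2, target 2 ✓ (second branch holds)
  (4) 3 > -1 ✓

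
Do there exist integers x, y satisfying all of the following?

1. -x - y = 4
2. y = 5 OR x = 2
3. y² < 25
No

The full constraint system is jointly infeasible over the integers. Each constraint and what it forces:

  - -x - y = 4: is a linear equation tying the variables together
  - y = 5 OR x = 2: forces a choice: either y = 5 or x = 2
  - y² < 25: restricts y to |y| ≤ 4

Split on the disjunction (y = 5 OR x = 2):
  • If y = 5: this contradicts y² < 25, which requires |y| ≤ 4.
  • If x = 2: the equation forces y = -6, but y² < 25 requires |y| ≤ 4.
Both branches are infeasible, so the system has no integer solution.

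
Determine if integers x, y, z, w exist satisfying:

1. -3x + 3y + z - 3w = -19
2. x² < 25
Yes

Take x = 0, y = -7, z = 2, w = 0. Substituting into each constraint:
  (1) -3(0) + 3(-7) + 2 - 3(0) = -19 ✓
  (2) x² = (0)² = 0, and 0 < 25 ✓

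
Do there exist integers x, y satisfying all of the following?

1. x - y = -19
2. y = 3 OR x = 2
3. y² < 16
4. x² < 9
No

The full constraint system is jointly infeasible over the integers. Each constraint and what it forces:

  - x - y = -19: is a linear equation tying the variables together
  - y = 3 OR x = 2: forces a choice: either y = 3 or x = 2
  - y² < 16: restricts y to |y| ≤ 3
  - x² < 9: restricts x to |x| ≤ 2

Split on the disjunction (y = 3 OR x = 2):
  • If y = 3: the equation forces x = -16, but x² < 9 requires |x| ≤ 2.
  • If x = 2: the equation forces y = 21, but y² < 16 requires |y| ≤ 3.
Both branches are infeasible, so the system has no integer solution.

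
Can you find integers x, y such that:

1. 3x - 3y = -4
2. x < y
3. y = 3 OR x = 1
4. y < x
No

Even the single constraint (3x - 3y = -4) is infeasible over the integers.

  - 3x - 3y = -4: every term on the left is divisible by 3, so the LHS ≡ 0 (mod 3), but the RHS -4 is not — no integer solution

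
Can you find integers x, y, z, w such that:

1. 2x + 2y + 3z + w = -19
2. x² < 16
Yes

Take x = 0, y = 0, z = 0, w = -19. Substituting into each constraint:
  (1) 2(0) + 2(0) + 3(0) + (-19) = -19 ✓
  (2) x² = (0)² = 0, and 0 < 16 ✓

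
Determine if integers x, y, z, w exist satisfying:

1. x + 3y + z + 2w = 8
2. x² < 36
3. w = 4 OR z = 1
Yes

Take x = -1, y = 0, z = 1, w = 4. Substituting into each constraint:
  (1) (-1) + 3(0) + 1 + 2(4) = 8 ✓
  (2) x² = (-1)² = 1, and 1 < 36 ✓
  (3) w = 4, target 4 ✓ (first branch holds)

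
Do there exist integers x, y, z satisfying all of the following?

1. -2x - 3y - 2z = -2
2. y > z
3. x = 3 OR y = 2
Yes

Take x = 4, y = 2, z = -6. Substituting into each constraint:
  (1) -2(4) - 3(2) - 2(-6) = -2 ✓
  (2) 2 > -6 ✓
  (3) y = 2, target 2 ✓ (second branch holds)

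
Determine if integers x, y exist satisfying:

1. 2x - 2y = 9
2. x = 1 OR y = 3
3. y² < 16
No

Even the single constraint (2x - 2y = 9) is infeasible over the integers.

  - 2x - 2y = 9: every term on the left is divisible by 2, so the LHS ≡ 0 (mod 2), but the RHS 9 is not — no integer solution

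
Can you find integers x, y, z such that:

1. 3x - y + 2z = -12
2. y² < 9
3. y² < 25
Yes

Take x = 0, y = 0, z = -6. Substituting into each constraint:
  (1) 3(0) + 0 + 2(-6) = -12 ✓
  (2) y² = (0)² = 0, and 0 < 9 ✓
  (3) y² = (0)² = 0, and 0 < 25 ✓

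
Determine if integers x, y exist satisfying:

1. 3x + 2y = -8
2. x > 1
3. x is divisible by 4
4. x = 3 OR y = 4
No

A contradictory subset is {3x + 2y = -8, x > 1, x = 3 OR y = 4}. No integer assignment can satisfy these jointly:

  - 3x + 2y = -8: is a linear equation tying the variables together
  - x > 1: bounds one variable relative to a constant
  - x = 3 OR y = 4: forces a choice: either x = 3 or y = 4

Split on the disjunction (x = 3 OR y = 4):
  • If x = 3: with x = 3, every remaining term of the linear equation is divisible by 2, so the left side is ≡ 0 (mod 2); but the right side -17 ≡ 1 (mod 2). No integers can satisfy it.
  • If y = 4: with y = 4, every remaining term of the linear equation is divisible by 3, so the left side is ≡ 0 (mod 3); but the right side -16 ≡ 2 (mod 3). No integers can satisfy it.
Both branches are infeasible, so the system has no integer solution.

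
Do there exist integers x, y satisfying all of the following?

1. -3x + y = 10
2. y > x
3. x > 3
Yes

Take x = 4, y = 22. Substituting into each constraint:
  (1) -3(4) + 22 = 10 ✓
  (2) 22 > 4 ✓
  (3) 4 > 3 ✓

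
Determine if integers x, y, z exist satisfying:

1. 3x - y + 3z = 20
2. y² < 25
Yes

Take x = 7, y = 1, z = 0. Substituting into each constraint:
  (1) 3(7) + (-1) + 3(0) = 20 ✓
  (2) y² = (1)² = 1, and 1 < 25 ✓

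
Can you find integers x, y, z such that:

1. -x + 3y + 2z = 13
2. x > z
Yes

Take x = 3, y = 4, z = 2. Substituting into each constraint:
  (1) (-3) + 3(4) + 2(2) = 13 ✓
  (2) 3 > 2 ✓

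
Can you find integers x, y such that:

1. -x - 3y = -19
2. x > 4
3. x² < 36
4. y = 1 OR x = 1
No

The full constraint system is jointly infeasible over the integers. Each constraint and what it forces:

  - -x - 3y = -19: is a linear equation tying the variables together
  - x > 4: bounds one variable relative to a constant
  - x² < 36: restricts x to |x| ≤ 5
  - y = 1 OR x = 1: forces a choice: either y = 1 or x = 1

Split on the disjunction (y = 1 OR x = 1):
  • If y = 1: the equation forces x = 16, but x² < 36 requires |x| ≤ 5.
  • If x = 1: this contradicts the bound x ≥ 5.
Both branches are infeasible, so the system has no integer solution.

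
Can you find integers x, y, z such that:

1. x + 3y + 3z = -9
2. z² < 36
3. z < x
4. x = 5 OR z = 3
Yes

Take x = 6, y = -8, z = 3. Substituting into each constraint:
  (1) 6 + 3(-8) + 3(3) = -9 ✓
  (2) z² = (3)² = 9, and 9 < 36 ✓
  (3) 3 < 6 ✓
  (4) z = 3, target 3 ✓ (second branch holds)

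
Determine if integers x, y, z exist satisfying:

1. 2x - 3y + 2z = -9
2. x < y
Yes

Take x = 0, y = 1, z = -3. Substituting into each constraint:
  (1) 2(0) - 3(1) + 2(-3) = -9 ✓
  (2) 0 < 1 ✓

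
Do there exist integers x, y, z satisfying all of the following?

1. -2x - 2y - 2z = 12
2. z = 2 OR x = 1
Yes

Take x = 0, y = -8, z = 2. Substituting into each constraint:
  (1) -2(0) - 2(-8) - 2(2) = 12 ✓
  (2) z = 2, target 2 ✓ (first branch holds)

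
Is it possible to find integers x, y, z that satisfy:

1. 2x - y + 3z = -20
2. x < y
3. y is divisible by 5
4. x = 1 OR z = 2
Yes

Take x = 1, y = 10, z = -4. Substituting into each constraint:
  (1) 2(1) + (-10) + 3(-4) = -20 ✓
  (2) 1 < 10 ✓
  (3) 10 = 5 × 2, remainder 0 ✓
  (4) x = 1, target 1 ✓ (first branch holds)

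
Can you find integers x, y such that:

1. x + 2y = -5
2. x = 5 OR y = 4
Yes

Take x = -13, y = 4. Substituting into each constraint:
  (1) (-13) + 2(4) = -5 ✓
  (2) y = 4, target 4 ✓ (second branch holds)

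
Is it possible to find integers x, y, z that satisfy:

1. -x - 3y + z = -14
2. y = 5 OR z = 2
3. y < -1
Yes

Take x = 22, y = -2, z = 2. Substituting into each constraint:
  (1) (-22) - 3(-2) + 2 = -14 ✓
  (2) z = 2, target 2 ✓ (second branch holds)
  (3) -2 < -1 ✓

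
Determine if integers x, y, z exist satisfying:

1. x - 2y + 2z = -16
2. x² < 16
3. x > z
Yes

Take x = 2, y = 10, z = 1. Substituting into each constraint:
  (1) 2 - 2(10) + 2(1) = -16 ✓
  (2) x² = (2)² = 4, and 4 < 16 ✓
  (3) 2 > 1 ✓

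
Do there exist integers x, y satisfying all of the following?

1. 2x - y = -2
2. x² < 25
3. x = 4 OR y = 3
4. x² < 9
No

A contradictory subset is {2x - y = -2, x = 4 OR y = 3, x² < 9}. No integer assignment can satisfy these jointly:

  - 2x - y = -2: is a linear equation tying the variables together
  - x = 4 OR y = 3: forces a choice: either x = 4 or y = 3
  - x² < 9: restricts x to |x| ≤ 2

Split on the disjunction (x = 4 OR y = 3):
  • If x = 4: this contradicts x² < 9, which requires |x| ≤ 2.
  • If y = 3: with y = 3, every remaining term of the linear equation is divisible by 2, so the left side is ≡ 0 (mod 2); but the right side 1 ≡ 1 (mod 2). No integers can satisfy it.
Both branches are infeasible, so the system has no integer solution.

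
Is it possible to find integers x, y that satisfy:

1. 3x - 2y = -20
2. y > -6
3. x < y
Yes

Take x = -10, y = -5. Substituting into each constraint:
  (1) 3(-10) - 2(-5) = -20 ✓
  (2) -5 > -6 ✓
  (3) -10 < -5 ✓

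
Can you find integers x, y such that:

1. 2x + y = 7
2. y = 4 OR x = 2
Yes

Take x = 2, y = 3. Substituting into each constraint:
  (1) 2(2) + 3 = 7 ✓
  (2) x = 2, target 2 ✓ (second branch holds)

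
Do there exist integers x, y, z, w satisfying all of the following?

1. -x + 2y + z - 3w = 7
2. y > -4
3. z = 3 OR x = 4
Yes

Take x = -4, y = 0, z = 3, w = 0. Substituting into each constraint:
  (1) 4 + 2(0) + 3 - 3(0) = 7 ✓
  (2) 0 > -4 ✓
  (3) z = 3, target 3 ✓ (first branch holds)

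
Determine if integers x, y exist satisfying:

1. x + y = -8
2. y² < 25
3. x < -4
Yes

Take x = -5, y = -3. Substituting into each constraint:
  (1) (-5) + (-3) = -8 ✓
  (2) y² = (-3)² = 9, and 9 < 25 ✓
  (3) -5 < -4 ✓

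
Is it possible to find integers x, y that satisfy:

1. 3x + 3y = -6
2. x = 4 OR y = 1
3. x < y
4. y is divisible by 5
No

The full constraint system is jointly infeasible over the integers. Each constraint and what it forces:

  - 3x + 3y = -6: is a linear equation tying the variables together
  - x = 4 OR y = 1: forces a choice: either x = 4 or y = 1
  - x < y: bounds one variable relative to another variable
  - y is divisible by 5: restricts y to multiples of 5

Split on the disjunction (x = 4 OR y = 1):
  • If x = 4: with x = 4, writing y = 5y', every remaining term of the linear equation is divisible by 15, so the left side is ≡ 0 (mod 15); but the right side -18 ≡ 12 (mod 15). No integers can satisfy it.
  • If y = 1: this contradicts the divisibility constraint — 1 is not a multiple of 5.
Both branches are infeasible, so the system has no integer solution.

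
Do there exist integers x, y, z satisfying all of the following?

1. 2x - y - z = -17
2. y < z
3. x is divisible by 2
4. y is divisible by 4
Yes

Take x = 0, y = 0, z = 17. Substituting into each constraint:
  (1) 2(0) + 0 + (-17) = -17 ✓
  (2) 0 < 17 ✓
  (3) 0 = 2 × 0, remainder 0 ✓
  (4) 0 = 4 × 0, remainder 0 ✓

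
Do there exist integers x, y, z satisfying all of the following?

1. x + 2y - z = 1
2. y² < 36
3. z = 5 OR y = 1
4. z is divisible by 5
Yes

Take x = -1, y = 1, z = 0. Substituting into each constraint:
  (1) (-1) + 2(1) + 0 = 1 ✓
  (2) y² = (1)² = 1, and 1 < 36 ✓
  (3) y = 1, target 1 ✓ (second branch holds)
  (4) 0 = 5 × 0, remainder 0 ✓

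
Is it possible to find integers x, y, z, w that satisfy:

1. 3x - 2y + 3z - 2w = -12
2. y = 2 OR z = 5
Yes

Take x = -2, y = 2, z = 0, w = 1. Substituting into each constraint:
  (1) 3(-2) - 2(2) + 3(0) - 2(1) = -12 ✓
  (2) y = 2, target 2 ✓ (first branch holds)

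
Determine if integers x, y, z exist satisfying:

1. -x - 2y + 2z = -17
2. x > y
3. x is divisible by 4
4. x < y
No

A contradictory subset is {x > y, x < y}. No integer assignment can satisfy these jointly:

  - x > y: bounds one variable relative to another variable
  - x < y: bounds one variable relative to another variable

Direct contradiction: x > y and y > x cannot both hold.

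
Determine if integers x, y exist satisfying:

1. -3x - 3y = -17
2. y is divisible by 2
No

Even the single constraint (-3x - 3y = -17) is infeasible over the integers.

  - -3x - 3y = -17: every term on the left is divisible by 3, so the LHS ≡ 0 (mod 3), but the RHS -17 is not — no integer solution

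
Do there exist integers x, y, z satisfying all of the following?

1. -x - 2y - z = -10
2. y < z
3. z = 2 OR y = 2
Yes

Take x = 6, y = 1, z = 2. Substituting into each constraint:
  (1) (-6) - 2(1) + (-2) = -10 ✓
  (2) 1 < 2 ✓
  (3) z = 2, target 2 ✓ (first branch holds)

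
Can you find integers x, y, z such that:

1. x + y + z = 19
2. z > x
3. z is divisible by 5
Yes

Take x = -1, y = 20, z = 0. Substituting into each constraint:
  (1) (-1) + 20 + 0 = 19 ✓
  (2) 0 > -1 ✓
  (3) 0 = 5 × 0, remainder 0 ✓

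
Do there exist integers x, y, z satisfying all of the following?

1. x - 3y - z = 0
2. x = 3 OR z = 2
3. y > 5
Yes

Take x = 3, y = 6, z = -15. Substituting into each constraint:
  (1) 3 - 3(6) + 15 = 0 ✓
  (2) x = 3, target 3 ✓ (first branch holds)
  (3) 6 > 5 ✓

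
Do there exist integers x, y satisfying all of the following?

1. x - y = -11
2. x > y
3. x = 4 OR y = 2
No

A contradictory subset is {x - y = -11, x > y}. No integer assignment can satisfy these jointly:

  - x - y = -11: is a linear equation tying the variables together
  - x > y: bounds one variable relative to another variable

From the equation, x − y = -11, i.e. x − y = -11; but x > y requires x − y ≥ 1. Contradiction.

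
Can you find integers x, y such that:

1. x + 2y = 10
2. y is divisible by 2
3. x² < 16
Yes

Take x = 2, y = 4. Substituting into each constraint:
  (1) 2 + 2(4) = 10 ✓
  (2) 4 = 2 × 2, remainder 0 ✓
  (3) x² = (2)² = 4, and 4 < 16 ✓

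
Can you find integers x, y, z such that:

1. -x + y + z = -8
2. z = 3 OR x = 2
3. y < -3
Yes

Take x = 2, y = -4, z = -2. Substituting into each constraint:
  (1) (-2) + (-4) + (-2) = -8 ✓
  (2) x = 2, target 2 ✓ (second branch holds)
  (3) -4 < -3 ✓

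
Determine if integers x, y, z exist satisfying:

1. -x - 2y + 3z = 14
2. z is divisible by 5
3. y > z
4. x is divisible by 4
Yes

Take x = -16, y = 1, z = 0. Substituting into each constraint:
  (1) 16 - 2(1) + 3(0) = 14 ✓
  (2) 0 = 5 × 0, remainder 0 ✓
  (3) 1 > 0 ✓
  (4) -16 = 4 × -4, remainder 0 ✓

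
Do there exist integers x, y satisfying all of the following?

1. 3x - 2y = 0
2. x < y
Yes

Take x = 2, y = 3. Substituting into each constraint:
  (1) 3(2) - 2(3) = 0 ✓
  (2) 2 < 3 ✓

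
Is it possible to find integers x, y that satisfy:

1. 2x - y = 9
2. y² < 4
Yes

Take x = 5, y = 1. Substituting into each constraint:
  (1) 2(5) + (-1) = 9 ✓
  (2) y² = (1)² = 1, and 1 < 4 ✓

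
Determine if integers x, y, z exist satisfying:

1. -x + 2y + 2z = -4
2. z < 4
Yes

Take x = 4, y = 0, z = 0. Substituting into each constraint:
  (1) (-4) + 2(0) + 2(0) = -4 ✓
  (2) 0 < 4 ✓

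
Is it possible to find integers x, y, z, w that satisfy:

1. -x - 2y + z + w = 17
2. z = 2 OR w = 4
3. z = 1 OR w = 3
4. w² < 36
Yes

Take x = -12, y = 0, z = 2, w = 3. Substituting into each constraint:
  (1) 12 - 2(0) + 2 + 3 = 17 ✓
  (2) z = 2, target 2 ✓ (first branch holds)
  (3) w = 3, target 3 ✓ (second branch holds)
  (4) w² = (3)² = 9, and 9 < 36 ✓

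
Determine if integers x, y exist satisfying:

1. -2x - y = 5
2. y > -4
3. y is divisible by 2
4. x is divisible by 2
No

A contradictory subset is {-2x - y = 5, y is divisible by 2}. No integer assignment can satisfy these jointly:

  - -2x - y = 5: is a linear equation tying the variables together
  - y is divisible by 2: restricts y to multiples of 2

Modular obstruction: writing y = 2y', every remaining term of the linear equation is divisible by 2, so the left side is ≡ 0 (mod 2); but the right side 5 ≡ 1 (mod 2). No integers can satisfy it.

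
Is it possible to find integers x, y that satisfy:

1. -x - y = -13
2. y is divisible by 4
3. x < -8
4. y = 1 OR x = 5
No

A contradictory subset is {-x - y = -13, x < -8, y = 1 OR x = 5}. No integer assignment can satisfy these jointly:

  - -x - y = -13: is a linear equation tying the variables together
  - x < -8: bounds one variable relative to a constant
  - y = 1 OR x = 5: forces a choice: either y = 1 or x = 5

Split on the disjunction (y = 1 OR x = 5):
  • If y = 1: the equation forces x = 12, which contradicts the bound x ≤ -9.
  • If x = 5: this contradicts the bound x ≤ -9.
Both branches are infeasible, so the system has no integer solution.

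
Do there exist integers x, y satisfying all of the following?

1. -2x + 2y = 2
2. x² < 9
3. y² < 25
Yes

Take x = -1, y = 0. Substituting into each constraint:
  (1) -2(-1) + 2(0) = 2 ✓
  (2) x² = (-1)² = 1, and 1 < 9 ✓
  (3) y² = (0)² = 0, and 0 < 25 ✓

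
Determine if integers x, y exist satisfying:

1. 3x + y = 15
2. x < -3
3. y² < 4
No

The full constraint system is jointly infeasible over the integers. Each constraint and what it forces:

  - 3x + y = 15: is a linear equation tying the variables together
  - x < -3: bounds one variable relative to a constant
  - y² < 4: restricts y to |y| ≤ 1

Range argument: with x ∈ [−∞, -4], y ∈ [-1, 1], the left side of the equation is at most -11, but the right side is 15 > -11. No integer solution exists.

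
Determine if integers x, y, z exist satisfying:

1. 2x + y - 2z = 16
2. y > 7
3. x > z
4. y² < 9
No

A contradictory subset is {y > 7, y² < 9}. No integer assignment can satisfy these jointly:

  - y > 7: bounds one variable relative to a constant
  - y² < 9: restricts y to |y| ≤ 2

Direct contradiction: the bounds on y require y ≥ 8 and y ≤ 2 simultaneously, which is empty.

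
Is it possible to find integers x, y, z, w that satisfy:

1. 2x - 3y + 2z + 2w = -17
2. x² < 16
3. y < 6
Yes

Take x = 0, y = 1, z = -7, w = 0. Substituting into each constraint:
  (1) 2(0) - 3(1) + 2(-7) + 2(0) = -17 ✓
  (2) x² = (0)² = 0, and 0 < 16 ✓
  (3) 1 < 6 ✓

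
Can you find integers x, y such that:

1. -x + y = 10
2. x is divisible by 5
Yes

Take x = 0, y = 10. Substituting into each constraint:
  (1) 0 + 10 = 10 ✓
  (2) 0 = 5 × 0, remainder 0 ✓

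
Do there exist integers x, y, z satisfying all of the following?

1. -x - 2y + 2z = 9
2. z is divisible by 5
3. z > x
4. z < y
Yes

Take x = -11, y = -9, z = -10. Substituting into each constraint:
  (1) 11 - 2(-9) + 2(-10) = 9 ✓
  (2) -10 = 5 × -2, remainder 0 ✓
  (3) -10 > -11 ✓
  (4) -10 < -9 ✓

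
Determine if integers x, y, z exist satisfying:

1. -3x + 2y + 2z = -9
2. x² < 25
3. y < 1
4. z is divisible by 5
Yes

Take x = 1, y = -3, z = 0. Substituting into each constraint:
  (1) -3(1) + 2(-3) + 2(0) = -9 ✓
  (2) x² = (1)² = 1, and 1 < 25 ✓
  (3) -3 < 1 ✓
  (4) 0 = 5 × 0, remainder 0 ✓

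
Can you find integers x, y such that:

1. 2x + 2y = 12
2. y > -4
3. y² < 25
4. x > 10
No

A contradictory subset is {2x + 2y = 12, y > -4, x > 10}. No integer assignment can satisfy these jointly:

  - 2x + 2y = 12: is a linear equation tying the variables together
  - y > -4: bounds one variable relative to a constant
  - x > 10: bounds one variable relative to a constant

Range argument: with x ∈ [11, ∞], y ∈ [-3, ∞], the left side of the equation is at least 16, but the right side is 12 < 16. No integer solution exists.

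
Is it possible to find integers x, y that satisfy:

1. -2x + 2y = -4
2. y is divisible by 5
Yes

Take x = 2, y = 0. Substituting into each constraint:
  (1) -2(2) + 2(0) = -4 ✓
  (2) 0 = 5 × 0, remainder 0 ✓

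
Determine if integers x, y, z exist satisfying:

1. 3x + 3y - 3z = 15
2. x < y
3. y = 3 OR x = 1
Yes

Take x = 1, y = 2, z = -2. Substituting into each constraint:
  (1) 3(1) + 3(2) - 3(-2) = 15 ✓
  (2) 1 < 2 ✓
  (3) x = 1, target 1 ✓ (second branch holds)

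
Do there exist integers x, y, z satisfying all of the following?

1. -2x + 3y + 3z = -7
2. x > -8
Yes

Take x = 5, y = 0, z = 1. Substituting into each constraint:
  (1) -2(5) + 3(0) + 3(1) = -7 ✓
  (2) 5 > -8 ✓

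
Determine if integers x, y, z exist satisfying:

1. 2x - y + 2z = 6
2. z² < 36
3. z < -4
Yes

Take x = 8, y = 0, z = -5. Substituting into each constraint:
  (1) 2(8) + 0 + 2(-5) = 6 ✓
  (2) z² = (-5)² = 25, and 25 < 36 ✓
  (3) -5 < -4 ✓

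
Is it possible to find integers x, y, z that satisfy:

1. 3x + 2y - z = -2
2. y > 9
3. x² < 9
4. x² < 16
Yes

Take x = 0, y = 10, z = 22. Substituting into each constraint:
  (1) 3(0) + 2(10) + (-22) = -2 ✓
  (2) 10 > 9 ✓
  (3) x² = (0)² = 0, and 0 < 9 ✓
  (4) x² = (0)² = 0, and 0 < 16 ✓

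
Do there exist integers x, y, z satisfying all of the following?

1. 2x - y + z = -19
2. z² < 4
Yes

Take x = -10, y = 0, z = 1. Substituting into each constraint:
  (1) 2(-10) + 0 + 1 = -19 ✓
  (2) z² = (1)² = 1, and 1 < 4 ✓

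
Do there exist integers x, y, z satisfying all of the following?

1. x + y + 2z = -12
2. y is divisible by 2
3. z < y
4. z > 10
Yes

Take x = -46, y = 12, z = 11. Substituting into each constraint:
  (1) (-46) + 12 + 2(11) = -12 ✓
  (2) 12 = 2 × 6, remainder 0 ✓
  (3) 11 < 12 ✓
  (4) 11 > 10 ✓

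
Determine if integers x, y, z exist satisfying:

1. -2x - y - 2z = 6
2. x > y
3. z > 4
Yes

Take x = -5, y = -6, z = 5. Substituting into each constraint:
  (1) -2(-5) + 6 - 2(5) = 6 ✓
  (2) -5 > -6 ✓
  (3) 5 > 4 ✓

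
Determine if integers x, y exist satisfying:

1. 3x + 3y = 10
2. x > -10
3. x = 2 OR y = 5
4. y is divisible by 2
No

Even the single constraint (3x + 3y = 10) is infeasible over the integers.

  - 3x + 3y = 10: every term on the left is divisible by 3, so the LHS ≡ 0 (mod 3), but the RHS 10 is not — no integer solution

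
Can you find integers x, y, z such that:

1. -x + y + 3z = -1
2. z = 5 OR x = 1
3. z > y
Yes

Take x = 1, y = -3, z = 1. Substituting into each constraint:
  (1) (-1) + (-3) + 3(1) = -1 ✓
  (2) x = 1, target 1 ✓ (second branch holds)
  (3) 1 > -3 ✓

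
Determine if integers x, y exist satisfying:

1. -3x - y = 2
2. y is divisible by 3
No

The full constraint system is jointly infeasible over the integers. Each constraint and what it forces:

  - -3x - y = 2: is a linear equation tying the variables together
  - y is divisible by 3: restricts y to multiples of 3

Modular obstruction: writing y = 3y', every remaining term of the linear equation is divisible by 3, so the left side is ≡ 0 (mod 3); but the right side 2 ≡ 2 (mod 3). No integers can satisfy it.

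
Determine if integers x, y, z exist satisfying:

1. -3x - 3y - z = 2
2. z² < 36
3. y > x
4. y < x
No

A contradictory subset is {y > x, y < x}. No integer assignment can satisfy these jointly:

  - y > x: bounds one variable relative to another variable
  - y < x: bounds one variable relative to another variable

Direct contradiction: y > x and x > y cannot both hold.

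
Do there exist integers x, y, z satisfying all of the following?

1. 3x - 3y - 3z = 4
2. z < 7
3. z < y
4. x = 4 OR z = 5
No

Even the single constraint (3x - 3y - 3z = 4) is infeasible over the integers.

  - 3x - 3y - 3z = 4: every term on the left is divisible by 3, so the LHS ≡ 0 (mod 3), but the RHS 4 is not — no integer solution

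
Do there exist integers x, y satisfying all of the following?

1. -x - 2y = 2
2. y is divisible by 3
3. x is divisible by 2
Yes

Take x = -2, y = 0. Substituting into each constraint:
  (1) 2 - 2(0) = 2 ✓
  (2) 0 = 3 × 0, remainder 0 ✓
  (3) -2 = 2 × -1, remainder 0 ✓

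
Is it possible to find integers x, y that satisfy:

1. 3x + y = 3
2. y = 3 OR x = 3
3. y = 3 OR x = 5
Yes

Take x = 0, y = 3. Substituting into each constraint:
  (1) 3(0) + 3 = 3 ✓
  (2) y = 3, target 3 ✓ (first branch holds)
  (3) y = 3, target 3 ✓ (first branch holds)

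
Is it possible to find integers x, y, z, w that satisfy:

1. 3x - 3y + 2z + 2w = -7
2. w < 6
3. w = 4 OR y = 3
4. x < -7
Yes

Take x = -8, y = -3, z = 0, w = 4. Substituting into each constraint:
  (1) 3(-8) - 3(-3) + 2(0) + 2(4) = -7 ✓
  (2) 4 < 6 ✓
  (3) w = 4, target 4 ✓ (first branch holds)
  (4) -8 < -7 ✓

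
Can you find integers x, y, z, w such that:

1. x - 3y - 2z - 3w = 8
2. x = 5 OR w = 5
Yes

Take x = 5, y = -7, z = 0, w = 6. Substituting into each constraint:
  (1) 5 - 3(-7) - 2(0) - 3(6) = 8 ✓
  (2) x = 5, target 5 ✓ (first branch holds)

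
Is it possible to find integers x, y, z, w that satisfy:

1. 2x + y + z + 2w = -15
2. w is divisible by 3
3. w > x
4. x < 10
Yes

Take x = -1, y = 0, z = -13, w = 0. Substituting into each constraint:
  (1) 2(-1) + 0 + (-13) + 2(0) = -15 ✓
  (2) 0 = 3 × 0, remainder 0 ✓
  (3) 0 > -1 ✓
  (4) -1 < 10 ✓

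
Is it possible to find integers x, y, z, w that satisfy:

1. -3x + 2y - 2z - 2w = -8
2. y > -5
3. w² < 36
Yes

Take x = 0, y = 0, z = 0, w = 4. Substituting into each constraint:
  (1) -3(0) + 2(0) - 2(0) - 2(4) = -8 ✓
  (2) 0 > -5 ✓
  (3) w² = (4)² = 16, and 16 < 36 ✓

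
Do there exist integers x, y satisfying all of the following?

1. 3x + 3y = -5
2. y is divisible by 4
No

Even the single constraint (3x + 3y = -5) is infeasible over the integers.

  - 3x + 3y = -5: every term on the left is divisible by 3, so the LHS ≡ 0 (mod 3), but the RHS -5 is not — no integer solution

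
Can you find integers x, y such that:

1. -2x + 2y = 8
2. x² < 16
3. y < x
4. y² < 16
No

A contradictory subset is {-2x + 2y = 8, y < x}. No integer assignment can satisfy these jointly:

  - -2x + 2y = 8: is a linear equation tying the variables together
  - y < x: bounds one variable relative to another variable

From the equation, x − y = -4, i.e. x − y = -4; but x > y requires x − y ≥ 1. Contradiction.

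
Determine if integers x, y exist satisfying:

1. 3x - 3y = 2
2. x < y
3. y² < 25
No

Even the single constraint (3x - 3y = 2) is infeasible over the integers.

  - 3x - 3y = 2: every term on the left is divisible by 3, so the LHS ≡ 0 (mod 3), but the RHS 2 is not — no integer solution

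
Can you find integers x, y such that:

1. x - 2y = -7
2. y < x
Yes

Take x = 9, y = 8. Substituting into each constraint:
  (1) 9 - 2(8) = -7 ✓
  (2) 8 < 9 ✓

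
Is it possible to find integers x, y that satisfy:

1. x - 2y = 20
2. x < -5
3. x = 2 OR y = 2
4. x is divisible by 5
No

A contradictory subset is {x - 2y = 20, x < -5, x = 2 OR y = 2}. No integer assignment can satisfy these jointly:

  - x - 2y = 20: is a linear equation tying the variables together
  - x < -5: bounds one variable relative to a constant
  - x = 2 OR y = 2: forces a choice: either x = 2 or y = 2

Split on the disjunction (x = 2 OR y = 2):
  • If x = 2: this contradicts the bound x ≤ -6.
  • If y = 2: the equation forces x = 24, which contradicts the bound x ≤ -6.
Both branches are infeasible, so the system has no integer solution.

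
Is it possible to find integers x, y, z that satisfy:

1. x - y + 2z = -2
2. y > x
Yes

Take x = 0, y = 2, z = 0. Substituting into each constraint:
  (1) 0 + (-2) + 2(0) = -2 ✓
  (2) 2 > 0 ✓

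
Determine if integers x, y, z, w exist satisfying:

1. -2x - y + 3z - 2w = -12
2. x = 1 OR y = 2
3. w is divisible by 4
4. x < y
Yes

Take x = 1, y = 4, z = -2, w = 0. Substituting into each constraint:
  (1) -2(1) + (-4) + 3(-2) - 2(0) = -12 ✓
  (2) x = 1, target 1 ✓ (first branch holds)
  (3) 0 = 4 × 0, remainder 0 ✓
  (4) 1 < 4 ✓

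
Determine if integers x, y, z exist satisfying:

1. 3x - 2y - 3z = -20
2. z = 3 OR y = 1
Yes

Take x = 1, y = 7, z = 3. Substituting into each constraint:
  (1) 3(1) - 2(7) - 3(3) = -20 ✓
  (2) z = 3, target 3 ✓ (first branch holds)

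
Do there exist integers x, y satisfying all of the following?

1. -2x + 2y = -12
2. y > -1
Yes

Take x = 6, y = 0. Substituting into each constraint:
  (1) -2(6) + 2(0) = -12 ✓
  (2) 0 > -1 ✓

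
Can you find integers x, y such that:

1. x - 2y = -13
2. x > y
Yes

Take x = 15, y = 14. Substituting into each constraint:
  (1) 15 - 2(14) = -13 ✓
  (2) 15 > 14 ✓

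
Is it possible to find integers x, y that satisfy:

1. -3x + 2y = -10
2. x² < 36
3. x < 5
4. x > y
Yes

Take x = 0, y = -5. Substituting into each constraint:
  (1) -3(0) + 2(-5) = -10 ✓
  (2) x² = (0)² = 0, and 0 < 36 ✓
  (3) 0 < 5 ✓
  (4) 0 > -5 ✓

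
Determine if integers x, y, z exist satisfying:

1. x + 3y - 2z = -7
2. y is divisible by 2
Yes

Take x = 1, y = 0, z = 4. Substituting into each constraint:
  (1) 1 + 3(0) - 2(4) = -7 ✓
  (2) 0 = 2 × 0, remainder 0 ✓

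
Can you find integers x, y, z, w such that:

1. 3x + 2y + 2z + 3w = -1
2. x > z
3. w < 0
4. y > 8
Yes

Take x = 0, y = 11, z = -1, w = -7. Substituting into each constraint:
  (1) 3(0) + 2(11) + 2(-1) + 3(-7) = -1 ✓
  (2) 0 > -1 ✓
  (3) -7 < 0 ✓
  (4) 11 > 8 ✓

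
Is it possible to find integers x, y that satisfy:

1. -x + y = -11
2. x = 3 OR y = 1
Yes

Take x = 3, y = -8. Substituting into each constraint:
  (1) (-3) + (-8) = -11 ✓
  (2) x = 3, target 3 ✓ (first branch holds)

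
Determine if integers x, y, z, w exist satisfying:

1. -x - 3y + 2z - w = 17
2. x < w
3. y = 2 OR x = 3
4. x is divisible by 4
Yes

Take x = 0, y = 2, z = 12, w = 1. Substituting into each constraint:
  (1) 0 - 3(2) + 2(12) + (-1) = 17 ✓
  (2) 0 < 1 ✓
  (3) y = 2, target 2 ✓ (first branch holds)
  (4) 0 = 4 × 0, remainder 0 ✓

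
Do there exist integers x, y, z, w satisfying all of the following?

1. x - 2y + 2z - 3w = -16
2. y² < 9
Yes

Take x = 0, y = 0, z = -8, w = 0. Substituting into each constraint:
  (1) 0 - 2(0) + 2(-8) - 3(0) = -16 ✓
  (2) y² = (0)² = 0, and 0 < 9 ✓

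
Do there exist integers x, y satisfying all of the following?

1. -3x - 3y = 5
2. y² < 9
No

Even the single constraint (-3x - 3y = 5) is infeasible over the integers.

  - -3x - 3y = 5: every term on the left is divisible by 3, so the LHS ≡ 0 (mod 3), but the RHS 5 is not — no integer solution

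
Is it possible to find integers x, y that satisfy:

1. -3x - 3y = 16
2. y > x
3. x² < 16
No

Even the single constraint (-3x - 3y = 16) is infeasible over the integers.

  - -3x - 3y = 16: every term on the left is divisible by 3, so the LHS ≡ 0 (mod 3), but the RHS 16 is not — no integer solution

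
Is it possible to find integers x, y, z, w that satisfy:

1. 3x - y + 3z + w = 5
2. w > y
Yes

Take x = 1, y = 0, z = 0, w = 2. Substituting into each constraint:
  (1) 3(1) + 0 + 3(0) + 2 = 5 ✓
  (2) 2 > 0 ✓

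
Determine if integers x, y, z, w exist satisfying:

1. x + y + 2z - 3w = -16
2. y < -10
Yes

Take x = -5, y = -11, z = 0, w = 0. Substituting into each constraint:
  (1) (-5) + (-11) + 2(0) - 3(0) = -16 ✓
  (2) -11 < -10 ✓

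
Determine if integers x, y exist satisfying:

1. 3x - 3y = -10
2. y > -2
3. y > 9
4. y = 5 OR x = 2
No

Even the single constraint (3x - 3y = -10) is infeasible over the integers.

  - 3x - 3y = -10: every term on the left is divisible by 3, so the LHS ≡ 0 (mod 3), but the RHS -10 is not — no integer solution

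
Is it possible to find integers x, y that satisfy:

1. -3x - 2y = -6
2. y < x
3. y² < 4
Yes

Take x = 2, y = 0. Substituting into each constraint:
  (1) -3(2) - 2(0) = -6 ✓
  (2) 0 < 2 ✓
  (3) y² = (0)² = 0, and 0 < 4 ✓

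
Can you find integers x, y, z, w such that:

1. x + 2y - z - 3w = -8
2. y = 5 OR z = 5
Yes

Take x = -3, y = 0, z = 5, w = 0. Substituting into each constraint:
  (1) (-3) + 2(0) + (-5) - 3(0) = -8 ✓
  (2) z = 5, target 5 ✓ (second branch holds)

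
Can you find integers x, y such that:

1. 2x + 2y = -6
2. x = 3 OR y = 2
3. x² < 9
No

The full constraint system is jointly infeasible over the integers. Each constraint and what it forces:

  - 2x + 2y = -6: is a linear equation tying the variables together
  - x = 3 OR y = 2: forces a choice: either x = 3 or y = 2
  - x² < 9: restricts x to |x| ≤ 2

Split on the disjunction (x = 3 OR y = 2):
  • If x = 3: this contradicts x² < 9, which requires |x| ≤ 2.
  • If y = 2: the equation forces x = -5, but x² < 9 requires |x| ≤ 2.
Both branches are infeasible, so the system has no integer solution.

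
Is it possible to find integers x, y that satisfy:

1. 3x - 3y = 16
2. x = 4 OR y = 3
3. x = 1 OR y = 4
No

Even the single constraint (3x - 3y = 16) is infeasible over the integers.

  - 3x - 3y = 16: every term on the left is divisible by 3, so the LHS ≡ 0 (mod 3), but the RHS 16 is not — no integer solution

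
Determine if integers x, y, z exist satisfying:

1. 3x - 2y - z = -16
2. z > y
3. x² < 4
Yes

Take x = 0, y = 5, z = 6. Substituting into each constraint:
  (1) 3(0) - 2(5) + (-6) = -16 ✓
  (2) 6 > 5 ✓
  (3) x² = (0)² = 0, and 0 < 4 ✓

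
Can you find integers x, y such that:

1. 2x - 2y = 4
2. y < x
Yes

Take x = 0, y = -2. Substituting into each constraint:
  (1) 2(0) - 2(-2) = 4 ✓
  (2) -2 < 0 ✓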